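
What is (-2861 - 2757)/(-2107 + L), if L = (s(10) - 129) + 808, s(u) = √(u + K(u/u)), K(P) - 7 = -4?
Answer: 8022504/2039171 + 5618*√13/2039171 ≈ 3.9441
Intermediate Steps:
K(P) = 3 (K(P) = 7 - 4 = 3)
s(u) = √(3 + u) (s(u) = √(u + 3) = √(3 + u))
L = 679 + √13 (L = (√(3 + 10) - 129) + 808 = (√13 - 129) + 808 = (-129 + √13) + 808 = 679 + √13 ≈ 682.61)
(-2861 - 2757)/(-2107 + L) = (-2861 - 2757)/(-2107 + (679 + √13)) = -5618/(-1428 + √13)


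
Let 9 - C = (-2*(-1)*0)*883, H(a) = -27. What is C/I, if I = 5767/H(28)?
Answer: -243/5767 ≈ -0.042136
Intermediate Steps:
C = 9 (C = 9 - -2*(-1)*0*883 = 9 - 2*0*883 = 9 - 0*883 = 9 - 1*0 = 9 + 0 = 9)
I = -5767/27 (I = 5767/(-27) = 5767*(-1/27) = -5767/27 ≈ -213.59)
C/I = 9/(-5767/27) = 9*(-27/5767) = -243/5767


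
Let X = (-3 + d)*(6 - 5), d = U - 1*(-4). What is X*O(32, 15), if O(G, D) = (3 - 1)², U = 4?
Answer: 20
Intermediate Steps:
d = 8 (d = 4 - 1*(-4) = 4 + 4 = 8)
O(G, D) = 4 (O(G, D) = 2² = 4)
X = 5 (X = (-3 + 8)*(6 - 5) = 5*1 = 5)
X*O(32, 15) = 5*4 = 20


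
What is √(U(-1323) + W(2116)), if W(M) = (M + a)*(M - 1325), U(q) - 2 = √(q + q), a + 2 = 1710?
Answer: √(3024786 + 21*I*√6) ≈ 1739.2 + 0.01*I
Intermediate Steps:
a = 1708 (a = -2 + 1710 = 1708)
U(q) = 2 + √2*√q (U(q) = 2 + √(q + q) = 2 + √(2*q) = 2 + √2*√q)
W(M) = (-1325 + M)*(1708 + M) (W(M) = (M + 1708)*(M - 1325) = (1708 + M)*(-1325 + M) = (-1325 + M)*(1708 + M))
√(U(-1323) + W(2116)) = √((2 + √2*√(-1323)) + (-2263100 + 2116² + 383*2116)) = √((2 + √2*(21*I*√3)) + (-2263100 + 4477456 + 810428)) = √((2 + 21*I*√6) + 3024784) = √(3024786 + 21*I*√6)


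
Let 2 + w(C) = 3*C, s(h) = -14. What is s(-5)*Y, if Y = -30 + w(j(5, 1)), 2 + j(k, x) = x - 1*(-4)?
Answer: 322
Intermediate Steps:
j(k, x) = 2 + x (j(k, x) = -2 + (x - 1*(-4)) = -2 + (x + 4) = -2 + (4 + x) = 2 + x)
w(C) = -2 + 3*C
Y = -23 (Y = -30 + (-2 + 3*(2 + 1)) = -30 + (-2 + 3*3) = -30 + (-2 + 9) = -30 + 7 = -23)
s(-5)*Y = -14*(-23) = 322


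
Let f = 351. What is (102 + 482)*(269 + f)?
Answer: 362080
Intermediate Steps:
(102 + 482)*(269 + f) = (102 + 482)*(269 + 351) = 584*620 = 362080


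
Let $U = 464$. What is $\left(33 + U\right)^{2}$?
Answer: $247009$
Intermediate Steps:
$\left(33 + U\right)^{2} = \left(33 + 464\right)^{2} = 497^{2} = 247009$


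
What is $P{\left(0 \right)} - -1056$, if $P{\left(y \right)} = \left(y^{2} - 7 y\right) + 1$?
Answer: $1057$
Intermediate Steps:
$P{\left(y \right)} = 1 + y^{2} - 7 y$
$P{\left(0 \right)} - -1056 = \left(1 + 0^{2} - 0\right) - -1056 = \left(1 + 0 + 0\right) + 1056 = 1 + 1056 = 1057$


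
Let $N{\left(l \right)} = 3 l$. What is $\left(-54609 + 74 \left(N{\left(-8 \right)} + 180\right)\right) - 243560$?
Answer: $-286625$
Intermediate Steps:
$\left(-54609 + 74 \left(N{\left(-8 \right)} + 180\right)\right) - 243560 = \left(-54609 + 74 \left(3 \left(-8\right) + 180\right)\right) - 243560 = \left(-54609 + 74 \left(-24 + 180\right)\right) - 243560 = \left(-54609 + 74 \cdot 156\right) - 243560 = \left(-54609 + 11544\right) - 243560 = -43065 - 243560 = -286625$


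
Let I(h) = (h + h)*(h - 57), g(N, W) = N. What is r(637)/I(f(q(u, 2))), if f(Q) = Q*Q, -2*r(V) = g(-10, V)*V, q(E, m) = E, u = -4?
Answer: -3185/1312 ≈ -2.4276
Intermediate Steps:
r(V) = 5*V (r(V) = -(-5)*V = 5*V)
f(Q) = Q²
I(h) = 2*h*(-57 + h) (I(h) = (2*h)*(-57 + h) = 2*h*(-57 + h))
r(637)/I(f(q(u, 2))) = (5*637)/((2*(-4)²*(-57 + (-4)²))) = 3185/((2*16*(-57 + 16))) = 3185/((2*16*(-41))) = 3185/(-1312) = 3185*(-1/1312) = -3185/1312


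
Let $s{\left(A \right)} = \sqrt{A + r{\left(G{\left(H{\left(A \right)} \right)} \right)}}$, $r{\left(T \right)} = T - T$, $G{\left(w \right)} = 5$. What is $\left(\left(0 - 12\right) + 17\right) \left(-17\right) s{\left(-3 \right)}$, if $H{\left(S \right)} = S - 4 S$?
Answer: $- 85 i \sqrt{3} \approx - 147.22 i$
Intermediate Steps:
$H{\left(S \right)} = - 3 S$
$r{\left(T \right)} = 0$
$s{\left(A \right)} = \sqrt{A}$ ($s{\left(A \right)} = \sqrt{A + 0} = \sqrt{A}$)
$\left(\left(0 - 12\right) + 17\right) \left(-17\right) s{\left(-3 \right)} = \left(\left(0 - 12\right) + 17\right) \left(-17\right) \sqrt{-3} = \left(\left(0 - 12\right) + 17\right) \left(-17\right) i \sqrt{3} = \left(-12 + 17\right) \left(-17\right) i \sqrt{3} = 5 \left(-17\right) i \sqrt{3} = - 85 i \sqrt{3}$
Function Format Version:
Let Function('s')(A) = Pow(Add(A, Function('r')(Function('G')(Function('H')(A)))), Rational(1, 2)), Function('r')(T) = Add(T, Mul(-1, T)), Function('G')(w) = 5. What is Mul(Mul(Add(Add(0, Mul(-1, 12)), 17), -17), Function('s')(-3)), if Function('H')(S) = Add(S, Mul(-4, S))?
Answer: Mul(-85, I, Pow(3, Rational(1, 2))) ≈ Mul(-147.22, I)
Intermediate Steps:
Function('H')(S) = Mul(-3, S)
Function('r')(T) = 0
Function('s')(A) = Pow(A, Rational(1, 2)) (Function('s')(A) = Pow(Add(A, 0), Rational(1, 2)) = Pow(A, Rational(1, 2)))
Mul(Mul(Add(Add(0, Mul(-1, 12)), 17), -17), Function('s')(-3)) = Mul(Mul(Add(Add(0, Mul(-1, 12)), 17), -17), Pow(-3, Rational(1, 2))) = Mul(Mul(Add(Add(0, -12), 17), -17), Mul(I, Pow(3, Rational(1, 2)))) = Mul(Mul(Add(-12, 17), -17), Mul(I, Pow(3, Rational(1, 2)))) = Mul(Mul(5, -17), Mul(I, Pow(3, Rational(1, 2)))) = Mul(-85, Mul(I, Pow(3, Rational(1, 2)))) = Mul(-85, I, Pow(3, Rational(1, 2)))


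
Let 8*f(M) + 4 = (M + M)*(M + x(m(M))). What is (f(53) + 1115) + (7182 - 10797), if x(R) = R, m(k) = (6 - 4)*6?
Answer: -6557/4 ≈ -1639.3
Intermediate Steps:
m(k) = 12 (m(k) = 2*6 = 12)
f(M) = -1/2 + M*(12 + M)/4 (f(M) = -1/2 + ((M + M)*(M + 12))/8 = -1/2 + ((2*M)*(12 + M))/8 = -1/2 + (2*M*(12 + M))/8 = -1/2 + M*(12 + M)/4)
(f(53) + 1115) + (7182 - 10797) = ((-1/2 + 3*53 + (1/4)*53**2) + 1115) + (7182 - 10797) = ((-1/2 + 159 + (1/4)*2809) + 1115) - 3615 = ((-1/2 + 159 + 2809/4) + 1115) - 3615 = (3443/4 + 1115) - 3615 = 7903/4 - 3615 = -6557/4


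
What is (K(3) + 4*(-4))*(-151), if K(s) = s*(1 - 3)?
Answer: 3322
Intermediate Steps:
K(s) = -2*s (K(s) = s*(-2) = -2*s)
(K(3) + 4*(-4))*(-151) = (-2*3 + 4*(-4))*(-151) = (-6 - 16)*(-151) = -22*(-151) = 3322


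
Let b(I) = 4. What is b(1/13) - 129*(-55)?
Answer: 7099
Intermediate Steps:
b(1/13) - 129*(-55) = 4 - 129*(-55) = 4 + 7095 = 7099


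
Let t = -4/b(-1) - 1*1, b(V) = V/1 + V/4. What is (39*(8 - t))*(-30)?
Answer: -6786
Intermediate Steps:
b(V) = 5*V/4 (b(V) = V*1 + V*(1/4) = V + V/4 = 5*V/4)
t = 11/5 (t = -4/((5/4)*(-1)) - 1*1 = -4/(-5/4) - 1 = -4*(-4/5) - 1 = 16/5 - 1 = 11/5 ≈ 2.2000)
(39*(8 - t))*(-30) = (39*(8 - 1*11/5))*(-30) = (39*(8 - 11/5))*(-30) = (39*(29/5))*(-30) = (1131/5)*(-30) = -6786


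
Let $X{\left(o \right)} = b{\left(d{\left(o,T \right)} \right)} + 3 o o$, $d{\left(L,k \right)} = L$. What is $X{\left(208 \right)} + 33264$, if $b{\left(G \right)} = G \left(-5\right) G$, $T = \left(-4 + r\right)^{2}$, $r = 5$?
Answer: $-53264$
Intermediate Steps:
$T = 1$ ($T = \left(-4 + 5\right)^{2} = 1^{2} = 1$)
$b{\left(G \right)} = - 5 G^{2}$ ($b{\left(G \right)} = - 5 G G = - 5 G^{2}$)
$X{\left(o \right)} = - 2 o^{2}$ ($X{\left(o \right)} = - 5 o^{2} + 3 o o = - 5 o^{2} + 3 o^{2} = - 2 o^{2}$)
$X{\left(208 \right)} + 33264 = - 2 \cdot 208^{2} + 33264 = \left(-2\right) 43264 + 33264 = -86528 + 33264 = -53264$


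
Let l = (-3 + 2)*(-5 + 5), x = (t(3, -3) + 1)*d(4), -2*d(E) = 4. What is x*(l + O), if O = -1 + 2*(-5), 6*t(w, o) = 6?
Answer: 44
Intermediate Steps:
t(w, o) = 1 (t(w, o) = (⅙)*6 = 1)
d(E) = -2 (d(E) = -½*4 = -2)
O = -11 (O = -1 - 10 = -11)
x = -4 (x = (1 + 1)*(-2) = 2*(-2) = -4)
l = 0 (l = -1*0 = 0)
x*(l + O) = -4*(0 - 11) = -4*(-11) = 44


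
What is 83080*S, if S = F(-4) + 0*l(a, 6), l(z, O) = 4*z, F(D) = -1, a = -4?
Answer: -83080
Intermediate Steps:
S = -1 (S = -1 + 0*(4*(-4)) = -1 + 0*(-16) = -1 + 0 = -1)
83080*S = 83080*(-1) = -83080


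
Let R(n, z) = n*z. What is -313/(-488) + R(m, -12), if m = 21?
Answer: -122663/488 ≈ -251.36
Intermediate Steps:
-313/(-488) + R(m, -12) = -313/(-488) + 21*(-12) = -313*(-1/488) - 252 = 313/488 - 252 = -122663/488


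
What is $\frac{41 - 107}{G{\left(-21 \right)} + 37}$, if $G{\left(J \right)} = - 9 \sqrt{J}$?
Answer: $- \frac{1221}{1535} - \frac{297 i \sqrt{21}}{1535} \approx -0.79544 - 0.88666 i$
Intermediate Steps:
$\frac{41 - 107}{G{\left(-21 \right)} + 37} = \frac{41 - 107}{- 9 \sqrt{-21} + 37} = - \frac{66}{- 9 i \sqrt{21} + 37} = - \frac{66}{37 - 9 i \sqrt{21}}$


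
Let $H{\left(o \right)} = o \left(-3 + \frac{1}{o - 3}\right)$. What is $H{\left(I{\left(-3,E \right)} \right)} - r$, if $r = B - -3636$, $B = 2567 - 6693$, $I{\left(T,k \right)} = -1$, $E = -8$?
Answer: $\frac{1973}{4} \approx 493.25$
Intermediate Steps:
$H{\left(o \right)} = o \left(-3 + \frac{1}{-3 + o}\right)$
$B = -4126$ ($B = 2567 - 6693 = -4126$)
$r = -490$ ($r = -4126 - -3636 = -4126 + 3636 = -490$)
$H{\left(I{\left(-3,E \right)} \right)} - r = - \frac{10 - -3}{-3 - 1} - -490 = - \frac{10 + 3}{-4} + 490 = \left(-1\right) \left(- \frac{1}{4}\right) 13 + 490 = \frac{13}{4} + 490 = \frac{1973}{4}$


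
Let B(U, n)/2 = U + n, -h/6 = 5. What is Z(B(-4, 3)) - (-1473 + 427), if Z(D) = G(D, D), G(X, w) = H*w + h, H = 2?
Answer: 1012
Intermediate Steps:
h = -30 (h = -6*5 = -30)
G(X, w) = -30 + 2*w (G(X, w) = 2*w - 30 = -30 + 2*w)
B(U, n) = 2*U + 2*n (B(U, n) = 2*(U + n) = 2*U + 2*n)
Z(D) = -30 + 2*D
Z(B(-4, 3)) - (-1473 + 427) = (-30 + 2*(2*(-4) + 2*3)) - (-1473 + 427) = (-30 + 2*(-8 + 6)) - 1*(-1046) = (-30 + 2*(-2)) + 1046 = (-30 - 4) + 1046 = -34 + 1046 = 1012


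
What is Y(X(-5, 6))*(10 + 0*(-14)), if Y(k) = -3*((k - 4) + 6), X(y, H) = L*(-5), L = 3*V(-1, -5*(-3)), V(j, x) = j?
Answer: -510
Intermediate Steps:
L = -3 (L = 3*(-1) = -3)
X(y, H) = 15 (X(y, H) = -3*(-5) = 15)
Y(k) = -6 - 3*k (Y(k) = -3*((-4 + k) + 6) = -3*(2 + k) = -6 - 3*k)
Y(X(-5, 6))*(10 + 0*(-14)) = (-6 - 3*15)*(10 + 0*(-14)) = (-6 - 45)*(10 + 0) = -51*10 = -510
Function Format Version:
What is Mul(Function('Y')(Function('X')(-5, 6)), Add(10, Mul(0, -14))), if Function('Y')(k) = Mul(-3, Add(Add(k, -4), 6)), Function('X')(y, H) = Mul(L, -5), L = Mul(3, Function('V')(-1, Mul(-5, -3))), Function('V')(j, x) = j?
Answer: -510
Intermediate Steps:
L = -3 (L = Mul(3, -1) = -3)
Function('X')(y, H) = 15 (Function('X')(y, H) = Mul(-3, -5) = 15)
Function('Y')(k) = Add(-6, Mul(-3, k)) (Function('Y')(k) = Mul(-3, Add(Add(-4, k), 6)) = Mul(-3, Add(2, k)) = Add(-6, Mul(-3, k)))
Mul(Function('Y')(Function('X')(-5, 6)), Add(10, Mul(0, -14))) = Mul(Add(-6, Mul(-3, 15)), Add(10, Mul(0, -14))) = Mul(Add(-6, -45), Add(10, 0)) = Mul(-51, 10) = -510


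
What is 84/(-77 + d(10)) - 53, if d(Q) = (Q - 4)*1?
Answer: -3847/71 ≈ -54.183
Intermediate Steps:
d(Q) = -4 + Q (d(Q) = (-4 + Q)*1 = -4 + Q)
84/(-77 + d(10)) - 53 = 84/(-77 + (-4 + 10)) - 53 = 84/(-77 + 6) - 53 = 84/(-71) - 53 = -1/71*84 - 53 = -84/71 - 53 = -3847/71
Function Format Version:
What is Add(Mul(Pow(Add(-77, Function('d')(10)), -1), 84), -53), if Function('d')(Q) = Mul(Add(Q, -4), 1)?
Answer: Rational(-3847, 71) ≈ -54.183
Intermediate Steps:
Function('d')(Q) = Add(-4, Q) (Function('d')(Q) = Mul(Add(-4, Q), 1) = Add(-4, Q))
Add(Mul(Pow(Add(-77, Function('d')(10)), -1), 84), -53) = Add(Mul(Pow(Add(-77, Add(-4, 10)), -1), 84), -53) = Add(Mul(Pow(Add(-77, 6), -1), 84), -53) = Add(Mul(Pow(-71, -1), 84), -53) = Add(Mul(Rational(-1, 71), 84), -53) = Add(Rational(-84, 71), -53) = Rational(-3847, 71)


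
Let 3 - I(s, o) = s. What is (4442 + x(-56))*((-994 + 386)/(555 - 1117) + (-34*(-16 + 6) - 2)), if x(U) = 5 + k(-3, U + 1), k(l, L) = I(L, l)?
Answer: 429245410/281 ≈ 1.5276e+6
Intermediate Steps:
I(s, o) = 3 - s
k(l, L) = 3 - L
x(U) = 7 - U (x(U) = 5 + (3 - (U + 1)) = 5 + (3 - (1 + U)) = 5 + (3 + (-1 - U)) = 5 + (2 - U) = 7 - U)
(4442 + x(-56))*((-994 + 386)/(555 - 1117) + (-34*(-16 + 6) - 2)) = (4442 + (7 - 1*(-56)))*((-994 + 386)/(555 - 1117) + (-34*(-16 + 6) - 2)) = (4442 + (7 + 56))*(-608/(-562) + (-34*(-10) - 2)) = (4442 + 63)*(-608*(-1/562) + (340 - 2)) = 4505*(304/281 + 338) = 4505*(95282/281) = 429245410/281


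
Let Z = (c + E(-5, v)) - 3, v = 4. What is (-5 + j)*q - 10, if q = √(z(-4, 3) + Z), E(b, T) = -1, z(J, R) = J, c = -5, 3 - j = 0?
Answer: -10 - 2*I*√13 ≈ -10.0 - 7.2111*I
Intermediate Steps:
j = 3 (j = 3 - 1*0 = 3 + 0 = 3)
Z = -9 (Z = (-5 - 1) - 3 = -6 - 3 = -9)
q = I*√13 (q = √(-4 - 9) = √(-13) = I*√13 ≈ 3.6056*I)
(-5 + j)*q - 10 = (-5 + 3)*(I*√13) - 10 = -2*I*√13 - 10 = -10 - 2*I*√13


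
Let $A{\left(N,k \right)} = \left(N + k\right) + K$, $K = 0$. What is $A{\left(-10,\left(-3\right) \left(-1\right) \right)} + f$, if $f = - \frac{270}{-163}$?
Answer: $- \frac{871}{163} \approx -5.3436$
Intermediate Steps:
$f = \frac{270}{163}$ ($f = \left(-270\right) \left(- \frac{1}{163}\right) = \frac{270}{163} \approx 1.6564$)
$A{\left(N,k \right)} = N + k$ ($A{\left(N,k \right)} = \left(N + k\right) + 0 = N + k$)
$A{\left(-10,\left(-3\right) \left(-1\right) \right)} + f = \left(-10 - -3\right) + \frac{270}{163} = \left(-10 + 3\right) + \frac{270}{163} = -7 + \frac{270}{163} = - \frac{871}{163}$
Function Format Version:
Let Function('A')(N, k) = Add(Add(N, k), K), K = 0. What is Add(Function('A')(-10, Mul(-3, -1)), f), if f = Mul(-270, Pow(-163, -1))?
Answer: Rational(-871, 163) ≈ -5.3436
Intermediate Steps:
f = Rational(270, 163) (f = Mul(-270, Rational(-1, 163)) = Rational(270, 163) ≈ 1.6564)
Function('A')(N, k) = Add(N, k) (Function('A')(N, k) = Add(Add(N, k), 0) = Add(N, k))
Add(Function('A')(-10, Mul(-3, -1)), f) = Add(Add(-10, Mul(-3, -1)), Rational(270, 163)) = Add(Add(-10, 3), Rational(270, 163)) = Add(-7, Rational(270, 163)) = Rational(-871, 163)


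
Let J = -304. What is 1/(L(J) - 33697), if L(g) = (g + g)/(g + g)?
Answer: -1/33696 ≈ -2.9677e-5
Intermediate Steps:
L(g) = 1 (L(g) = (2*g)/((2*g)) = (2*g)*(1/(2*g)) = 1)
1/(L(J) - 33697) = 1/(1 - 33697) = 1/(-33696) = -1/33696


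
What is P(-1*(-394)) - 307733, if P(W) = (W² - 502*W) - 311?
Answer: -350596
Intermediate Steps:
P(W) = -311 + W² - 502*W
P(-1*(-394)) - 307733 = (-311 + (-1*(-394))² - (-502)*(-394)) - 307733 = (-311 + 394² - 502*394) - 307733 = (-311 + 155236 - 197788) - 307733 = -42863 - 307733 = -350596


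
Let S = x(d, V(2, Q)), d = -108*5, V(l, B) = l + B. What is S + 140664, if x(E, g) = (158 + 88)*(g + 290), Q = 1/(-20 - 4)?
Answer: 849943/4 ≈ 2.1249e+5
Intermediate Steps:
Q = -1/24 (Q = 1/(-24) = -1/24 ≈ -0.041667)
V(l, B) = B + l
d = -540
x(E, g) = 71340 + 246*g (x(E, g) = 246*(290 + g) = 71340 + 246*g)
S = 287287/4 (S = 71340 + 246*(-1/24 + 2) = 71340 + 246*(47/24) = 71340 + 1927/4 = 287287/4 ≈ 71822.)
S + 140664 = 287287/4 + 140664 = 849943/4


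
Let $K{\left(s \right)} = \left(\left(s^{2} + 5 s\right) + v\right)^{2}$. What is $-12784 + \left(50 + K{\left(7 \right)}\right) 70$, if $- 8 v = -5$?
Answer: $\frac{15744427}{32} \approx 4.9201 \cdot 10^{5}$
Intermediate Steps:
$v = \frac{5}{8}$ ($v = \left(- \frac{1}{8}\right) \left(-5\right) = \frac{5}{8} \approx 0.625$)
$K{\left(s \right)} = \left(\frac{5}{8} + s^{2} + 5 s\right)^{2}$ ($K{\left(s \right)} = \left(\left(s^{2} + 5 s\right) + \frac{5}{8}\right)^{2} = \left(\frac{5}{8} + s^{2} + 5 s\right)^{2}$)
$-12784 + \left(50 + K{\left(7 \right)}\right) 70 = -12784 + \left(50 + \frac{\left(5 + 8 \cdot 7^{2} + 40 \cdot 7\right)^{2}}{64}\right) 70 = -12784 + \left(50 + \frac{\left(5 + 8 \cdot 49 + 280\right)^{2}}{64}\right) 70 = -12784 + \left(50 + \frac{\left(5 + 392 + 280\right)^{2}}{64}\right) 70 = -12784 + \left(50 + \frac{677^{2}}{64}\right) 70 = -12784 + \left(50 + \frac{1}{64} \cdot 458329\right) 70 = -12784 + \left(50 + \frac{458329}{64}\right) 70 = -12784 + \frac{461529}{64} \cdot 70 = -12784 + \frac{16153515}{32} = \frac{15744427}{32}$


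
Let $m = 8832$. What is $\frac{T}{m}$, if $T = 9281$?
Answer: $\frac{9281}{8832} \approx 1.0508$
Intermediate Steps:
$\frac{T}{m} = \frac{9281}{8832}$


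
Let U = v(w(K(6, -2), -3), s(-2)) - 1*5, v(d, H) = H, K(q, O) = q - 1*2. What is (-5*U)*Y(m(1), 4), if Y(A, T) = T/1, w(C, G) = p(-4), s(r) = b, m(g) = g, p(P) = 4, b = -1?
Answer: 120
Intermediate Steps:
K(q, O) = -2 + q (K(q, O) = q - 2 = -2 + q)
s(r) = -1
w(C, G) = 4
Y(A, T) = T (Y(A, T) = T*1 = T)
U = -6 (U = -1 - 1*5 = -1 - 5 = -6)
(-5*U)*Y(m(1), 4) = -5*(-6)*4 = 30*4 = 120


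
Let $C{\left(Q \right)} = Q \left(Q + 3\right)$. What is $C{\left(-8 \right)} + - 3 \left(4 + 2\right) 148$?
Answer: $-2624$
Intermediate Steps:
$C{\left(Q \right)} = Q \left(3 + Q\right)$
$C{\left(-8 \right)} + - 3 \left(4 + 2\right) 148 = - 8 \left(3 - 8\right) + - 3 \left(4 + 2\right) 148 = \left(-8\right) \left(-5\right) + \left(-3\right) 6 \cdot 148 = 40 - 2664 = -2624$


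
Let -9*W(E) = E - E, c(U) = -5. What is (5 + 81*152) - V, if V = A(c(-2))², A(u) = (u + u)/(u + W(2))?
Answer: 12313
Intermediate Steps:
W(E) = 0 (W(E) = -(E - E)/9 = -⅑*0 = 0)
A(u) = 2 (A(u) = (u + u)/(u + 0) = (2*u)/u = 2)
V = 4 (V = 2² = 4)
(5 + 81*152) - V = (5 + 81*152) - 1*4 = (5 + 12312) - 4 = 12317 - 4 = 12313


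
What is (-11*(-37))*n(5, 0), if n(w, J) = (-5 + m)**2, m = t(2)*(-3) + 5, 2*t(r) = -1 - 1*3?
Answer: 14652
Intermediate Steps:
t(r) = -2 (t(r) = (-1 - 1*3)/2 = (-1 - 3)/2 = (1/2)*(-4) = -2)
m = 11 (m = -2*(-3) + 5 = 6 + 5 = 11)
n(w, J) = 36 (n(w, J) = (-5 + 11)**2 = 6**2 = 36)
(-11*(-37))*n(5, 0) = -11*(-37)*36 = 407*36 = 14652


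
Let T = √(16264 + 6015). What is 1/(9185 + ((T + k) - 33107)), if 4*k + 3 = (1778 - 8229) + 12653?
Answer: -357956/8007924657 - 16*√22279/8007924657 ≈ -4.4998e-5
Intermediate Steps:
T = √22279 ≈ 149.26
k = 6199/4 (k = -¾ + ((1778 - 8229) + 12653)/4 = -¾ + (-6451 + 12653)/4 = -¾ + (¼)*6202 = -¾ + 3101/2 = 6199/4 ≈ 1549.8)
1/(9185 + ((T + k) - 33107)) = 1/(9185 + ((√22279 + 6199/4) - 33107)) = 1/(9185 + ((6199/4 + √22279) - 33107)) = 1/(9185 + (-126229/4 + √22279)) = 1/(-89489/4 + √22279)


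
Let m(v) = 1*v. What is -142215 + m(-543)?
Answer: -142758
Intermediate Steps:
m(v) = v
-142215 + m(-543) = -142215 - 543 = -142758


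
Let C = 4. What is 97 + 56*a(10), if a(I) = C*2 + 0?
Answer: 545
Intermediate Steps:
a(I) = 8 (a(I) = 4*2 + 0 = 8 + 0 = 8)
97 + 56*a(10) = 97 + 56*8 = 97 + 448 = 545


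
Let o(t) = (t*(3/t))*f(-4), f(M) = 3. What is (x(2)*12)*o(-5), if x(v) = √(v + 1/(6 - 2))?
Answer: 162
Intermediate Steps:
x(v) = √(¼ + v) (x(v) = √(v + 1/4) = √(v + ¼) = √(¼ + v))
o(t) = 9 (o(t) = (t*(3/t))*3 = 3*3 = 9)
(x(2)*12)*o(-5) = ((√(1 + 4*2)/2)*12)*9 = ((√(1 + 8)/2)*12)*9 = ((√9/2)*12)*9 = (((½)*3)*12)*9 = ((3/2)*12)*9 = 18*9 = 162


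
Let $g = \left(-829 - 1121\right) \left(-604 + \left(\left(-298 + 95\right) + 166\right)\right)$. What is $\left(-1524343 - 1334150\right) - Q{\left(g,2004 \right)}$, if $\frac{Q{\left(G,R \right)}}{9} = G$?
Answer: $-14108043$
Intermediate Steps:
$g = 1249950$ ($g = - 1950 \left(-604 + \left(-203 + 166\right)\right) = - 1950 \left(-604 - 37\right) = \left(-1950\right) \left(-641\right) = 1249950$)
$Q{\left(G,R \right)} = 9 G$
$\left(-1524343 - 1334150\right) - Q{\left(g,2004 \right)} = \left(-1524343 - 1334150\right) - 9 \cdot 1249950 = \left(-1524343 - 1334150\right) - 11249550 = -2858493 - 11249550 = -14108043$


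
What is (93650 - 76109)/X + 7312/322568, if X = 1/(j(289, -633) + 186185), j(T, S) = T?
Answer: 131887589240228/40321 ≈ 3.2709e+9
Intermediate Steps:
X = 1/186474 (X = 1/(289 + 186185) = 1/186474 ≈ 5.3627e-6)
(93650 - 76109)/X + 7312/322568 = (93650 - 76109)/(1/186474) + 7312/322568 = 17541*186474 + 7312*(1/322568) = 3270940434 + 914/40321 = 131887589240228/40321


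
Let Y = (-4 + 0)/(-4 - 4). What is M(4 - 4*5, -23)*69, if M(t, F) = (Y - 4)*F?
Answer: 11109/2 ≈ 5554.5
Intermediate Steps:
Y = ½ (Y = -4/(-8) = -4*(-⅛) = ½ ≈ 0.50000)
M(t, F) = -7*F/2 (M(t, F) = (½ - 4)*F = -7*F/2)
M(4 - 4*5, -23)*69 = -7/2*(-23)*69 = (161/2)*69 = 11109/2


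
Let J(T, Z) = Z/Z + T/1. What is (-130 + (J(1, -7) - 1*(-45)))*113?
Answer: -9379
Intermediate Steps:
J(T, Z) = 1 + T (J(T, Z) = 1 + T*1 = 1 + T)
(-130 + (J(1, -7) - 1*(-45)))*113 = (-130 + ((1 + 1) - 1*(-45)))*113 = (-130 + (2 + 45))*113 = (-130 + 47)*113 = -83*113 = -9379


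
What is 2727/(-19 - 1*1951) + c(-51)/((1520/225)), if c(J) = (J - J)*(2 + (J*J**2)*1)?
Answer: -2727/1970 ≈ -1.3843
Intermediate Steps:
c(J) = 0 (c(J) = 0*(2 + J**3*1) = 0*(2 + J**3) = 0)
2727/(-19 - 1*1951) + c(-51)/((1520/225)) = 2727/(-19 - 1*1951) + 0/((1520/225)) = 2727/(-19 - 1951) + 0/((1520*(1/225))) = 2727/(-1970) + 0/(304/45) = 2727*(-1/1970) + 0*(45/304) = -2727/1970 + 0 = -2727/1970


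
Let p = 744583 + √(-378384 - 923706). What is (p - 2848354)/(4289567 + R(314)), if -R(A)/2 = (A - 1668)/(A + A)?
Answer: -330292047/673462696 + 157*I*√1302090/673462696 ≈ -0.49044 + 0.00026602*I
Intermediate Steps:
p = 744583 + I*√1302090 (p = 744583 + √(-1302090) = 744583 + I*√1302090 ≈ 7.4458e+5 + 1141.1*I)
R(A) = -(-1668 + A)/A (R(A) = -2*(A - 1668)/(A + A) = -2*(-1668 + A)/(2*A) = -2*(-1668 + A)*1/(2*A) = -(-1668 + A)/A)
(p - 2848354)/(4289567 + R(314)) = ((744583 + I*√1302090) - 2848354)/(4289567 + (1668 - 1*314)/314) = (-2103771 + I*√1302090)/(4289567 + (1668 - 314)/314) = (-2103771 + I*√1302090)/(4289567 + (1/314)*1354) = (-2103771 + I*√1302090)/(4289567 + 677/157) = (-2103771 + I*√1302090)/(673462696/157) = (-2103771 + I*√1302090)*(157/673462696) = -330292047/673462696 + 157*I*√1302090/673462696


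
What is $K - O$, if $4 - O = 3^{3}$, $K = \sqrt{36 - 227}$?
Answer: $23 + i \sqrt{191} \approx 23.0 + 13.82 i$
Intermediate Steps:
$K = i \sqrt{191}$ ($K = \sqrt{-191} = i \sqrt{191} \approx 13.82 i$)
$O = -23$ ($O = 4 - 3^{3} = 4 - 27 = -23$)
$K - O = i \sqrt{191} - -23 = i \sqrt{191} + 23 = 23 + i \sqrt{191}$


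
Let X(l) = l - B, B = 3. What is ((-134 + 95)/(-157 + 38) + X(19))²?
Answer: 3775249/14161 ≈ 266.59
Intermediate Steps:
X(l) = -3 + l (X(l) = l - 1*3 = l - 3 = -3 + l)
((-134 + 95)/(-157 + 38) + X(19))² = ((-134 + 95)/(-157 + 38) + (-3 + 19))² = (-39/(-119) + 16)² = (-39*(-1/119) + 16)² = (39/119 + 16)² = (1943/119)² = 3775249/14161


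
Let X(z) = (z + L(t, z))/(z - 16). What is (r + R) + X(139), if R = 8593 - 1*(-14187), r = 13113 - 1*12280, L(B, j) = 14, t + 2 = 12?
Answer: 968184/41 ≈ 23614.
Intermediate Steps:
t = 10 (t = -2 + 12 = 10)
X(z) = (14 + z)/(-16 + z) (X(z) = (z + 14)/(z - 16) = (14 + z)/(-16 + z))
r = 833 (r = 13113 - 12280 = 833)
R = 22780 (R = 8593 + 14187 = 22780)
(r + R) + X(139) = (833 + 22780) + (14 + 139)/(-16 + 139) = 23613 + 153/123 = 23613 + (1/123)*153 = 23613 + 51/41 = 968184/41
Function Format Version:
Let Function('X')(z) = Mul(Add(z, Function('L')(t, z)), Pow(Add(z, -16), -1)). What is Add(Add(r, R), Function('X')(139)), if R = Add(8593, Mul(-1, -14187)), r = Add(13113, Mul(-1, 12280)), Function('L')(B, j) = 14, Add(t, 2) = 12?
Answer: Rational(968184, 41) ≈ 23614.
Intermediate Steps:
t = 10 (t = Add(-2, 12) = 10)
Function('X')(z) = Mul(Pow(Add(-16, z), -1), Add(14, z)) (Function('X')(z) = Mul(Add(z, 14), Pow(Add(z, -16), -1)) = Mul(Add(14, z), Pow(Add(-16, z), -1)) = Mul(Pow(Add(-16, z), -1), Add(14, z)))
r = 833 (r = Add(13113, -12280) = 833)
R = 22780 (R = Add(8593, 14187) = 22780)
Add(Add(r, R), Function('X')(139)) = Add(Add(833, 22780), Mul(Pow(Add(-16, 139), -1), Add(14, 139))) = Add(23613, Mul(Pow(123, -1), 153)) = Add(23613, Mul(Rational(1, 123), 153)) = Add(23613, Rational(51, 41)) = Rational(968184, 41)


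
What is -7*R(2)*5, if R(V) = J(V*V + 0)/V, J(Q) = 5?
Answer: -175/2 ≈ -87.500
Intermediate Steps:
R(V) = 5/V
-7*R(2)*5 = -35/2*5 = -175/2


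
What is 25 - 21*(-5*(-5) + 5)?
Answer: -605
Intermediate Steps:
25 - 21*(-5*(-5) + 5) = 25 - 21*(25 + 5) = 25 - 21*30 = 25 - 630 = -605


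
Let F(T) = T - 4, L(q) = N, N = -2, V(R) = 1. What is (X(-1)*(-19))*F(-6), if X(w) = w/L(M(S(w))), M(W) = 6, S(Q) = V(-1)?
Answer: 95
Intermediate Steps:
S(Q) = 1
L(q) = -2
X(w) = -w/2 (X(w) = w/(-2) = w*(-1/2) = -w/2)
F(T) = -4 + T
(X(-1)*(-19))*F(-6) = (-1/2*(-1)*(-19))*(-4 - 6) = ((1/2)*(-19))*(-10) = -19/2*(-10) = 95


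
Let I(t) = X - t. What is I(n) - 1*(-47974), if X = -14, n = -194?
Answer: 48154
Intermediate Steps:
I(t) = -14 - t
I(n) - 1*(-47974) = (-14 - 1*(-194)) - 1*(-47974) = (-14 + 194) + 47974 = 180 + 47974 = 48154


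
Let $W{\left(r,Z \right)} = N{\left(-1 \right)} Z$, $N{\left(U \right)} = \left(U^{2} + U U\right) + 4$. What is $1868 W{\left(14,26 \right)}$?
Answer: $291408$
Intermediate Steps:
$N{\left(U \right)} = 4 + 2 U^{2}$ ($N{\left(U \right)} = \left(U^{2} + U^{2}\right) + 4 = 2 U^{2} + 4 = 4 + 2 U^{2}$)
$W{\left(r,Z \right)} = 6 Z$ ($W{\left(r,Z \right)} = \left(4 + 2 \left(-1\right)^{2}\right) Z = \left(4 + 2 \cdot 1\right) Z = \left(4 + 2\right) Z = 6 Z$)
$1868 W{\left(14,26 \right)} = 1868 \cdot 6 \cdot 26 = 1868 \cdot 156 = 291408$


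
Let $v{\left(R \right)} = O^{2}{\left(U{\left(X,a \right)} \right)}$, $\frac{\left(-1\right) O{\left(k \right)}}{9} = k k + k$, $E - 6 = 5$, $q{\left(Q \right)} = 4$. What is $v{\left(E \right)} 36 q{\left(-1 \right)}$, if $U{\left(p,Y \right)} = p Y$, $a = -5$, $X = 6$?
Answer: $8828481600$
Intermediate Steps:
$E = 11$ ($E = 6 + 5 = 11$)
$U{\left(p,Y \right)} = Y p$
$O{\left(k \right)} = - 9 k - 9 k^{2}$ ($O{\left(k \right)} = - 9 \left(k k + k\right) = - 9 \left(k^{2} + k\right) = - 9 \left(k + k^{2}\right) = - 9 k - 9 k^{2}$)
$v{\left(R \right)} = 61308900$ ($v{\left(R \right)} = \left(- 9 \left(\left(-5\right) 6\right) \left(1 - 30\right)\right)^{2} = \left(\left(-9\right) \left(-30\right) \left(1 - 30\right)\right)^{2} = \left(\left(-9\right) \left(-30\right) \left(-29\right)\right)^{2} = \left(-7830\right)^{2} = 61308900$)
$v{\left(E \right)} 36 q{\left(-1 \right)} = 61308900 \cdot 36 \cdot 4 = 2207120400 \cdot 4 = 8828481600$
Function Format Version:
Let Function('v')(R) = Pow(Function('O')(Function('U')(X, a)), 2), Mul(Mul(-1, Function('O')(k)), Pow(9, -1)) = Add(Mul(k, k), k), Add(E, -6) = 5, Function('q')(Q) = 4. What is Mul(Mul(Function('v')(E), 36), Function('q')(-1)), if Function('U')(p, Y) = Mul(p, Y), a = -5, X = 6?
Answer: 8828481600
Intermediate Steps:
E = 11 (E = Add(6, 5) = 11)
Function('U')(p, Y) = Mul(Y, p)
Function('O')(k) = Add(Mul(-9, k), Mul(-9, Pow(k, 2))) (Function('O')(k) = Mul(-9, Add(Mul(k, k), k)) = Mul(-9, Add(Pow(k, 2), k)) = Mul(-9, Add(k, Pow(k, 2))) = Add(Mul(-9, k), Mul(-9, Pow(k, 2))))
Function('v')(R) = 61308900 (Function('v')(R) = Pow(Mul(-9, Mul(-5, 6), Add(1, Mul(-5, 6))), 2) = Pow(Mul(-9, -30, Add(1, -30)), 2) = Pow(Mul(-9, -30, -29), 2) = Pow(-7830, 2) = 61308900)
Mul(Mul(Function('v')(E), 36), Function('q')(-1)) = Mul(Mul(61308900, 36), 4) = Mul(2207120400, 4) = 8828481600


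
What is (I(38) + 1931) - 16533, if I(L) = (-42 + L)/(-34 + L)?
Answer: -14603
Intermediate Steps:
I(L) = (-42 + L)/(-34 + L)
(I(38) + 1931) - 16533 = ((-42 + 38)/(-34 + 38) + 1931) - 16533 = (-4/4 + 1931) - 16533 = ((1/4)*(-4) + 1931) - 16533 = (-1 + 1931) - 16533 = 1930 - 16533 = -14603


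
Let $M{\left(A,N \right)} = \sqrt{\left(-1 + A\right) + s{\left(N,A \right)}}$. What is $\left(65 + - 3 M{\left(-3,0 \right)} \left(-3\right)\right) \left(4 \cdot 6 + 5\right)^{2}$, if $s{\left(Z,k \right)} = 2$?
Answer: $54665 + 7569 i \sqrt{2} \approx 54665.0 + 10704.0 i$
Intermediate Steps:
$M{\left(A,N \right)} = \sqrt{1 + A}$ ($M{\left(A,N \right)} = \sqrt{\left(-1 + A\right) + 2} = \sqrt{1 + A}$)
$\left(65 + - 3 M{\left(-3,0 \right)} \left(-3\right)\right) \left(4 \cdot 6 + 5\right)^{2} = \left(65 + - 3 \sqrt{1 - 3} \left(-3\right)\right) \left(4 \cdot 6 + 5\right)^{2} = \left(65 + - 3 \sqrt{-2} \left(-3\right)\right) \left(24 + 5\right)^{2} = \left(65 + - 3 i \sqrt{2} \left(-3\right)\right) 29^{2} = \left(65 + - 3 i \sqrt{2} \left(-3\right)\right) 841 = \left(65 + 9 i \sqrt{2}\right) 841 = 54665 + 7569 i \sqrt{2}$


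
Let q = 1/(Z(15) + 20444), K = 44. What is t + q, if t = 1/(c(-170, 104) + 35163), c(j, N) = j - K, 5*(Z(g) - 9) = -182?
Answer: 276828/3567698767 ≈ 7.7593e-5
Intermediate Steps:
Z(g) = -137/5 (Z(g) = 9 + (⅕)*(-182) = 9 - 182/5 = -137/5)
c(j, N) = -44 + j (c(j, N) = j - 1*44 = j - 44 = -44 + j)
q = 5/102083 (q = 1/(-137/5 + 20444) = 1/(102083/5) = 5/102083 ≈ 4.8980e-5)
t = 1/34949 (t = 1/((-44 - 170) + 35163) = 1/(-214 + 35163) = 1/34949 ≈ 2.8613e-5)
t + q = 1/34949 + 5/102083 = 276828/3567698767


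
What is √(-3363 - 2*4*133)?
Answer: I*√4427 ≈ 66.536*I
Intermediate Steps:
√(-3363 - 2*4*133) = √(-3363 - 8*133) = √(-3363 - 1064) = √(-4427) = I*√4427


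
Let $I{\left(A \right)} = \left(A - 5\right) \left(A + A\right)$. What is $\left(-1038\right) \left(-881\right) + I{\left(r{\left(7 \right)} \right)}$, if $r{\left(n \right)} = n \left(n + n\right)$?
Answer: $932706$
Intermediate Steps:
$r{\left(n \right)} = 2 n^{2}$ ($r{\left(n \right)} = n 2 n = 2 n^{2}$)
$I{\left(A \right)} = 2 A \left(-5 + A\right)$ ($I{\left(A \right)} = \left(-5 + A\right) 2 A = 2 A \left(-5 + A\right)$)
$\left(-1038\right) \left(-881\right) + I{\left(r{\left(7 \right)} \right)} = \left(-1038\right) \left(-881\right) + 2 \cdot 2 \cdot 7^{2} \left(-5 + 2 \cdot 7^{2}\right) = 914478 + 2 \cdot 2 \cdot 49 \left(-5 + 2 \cdot 49\right) = 914478 + 2 \cdot 98 \left(-5 + 98\right) = 914478 + 2 \cdot 98 \cdot 93 = 914478 + 18228 = 932706$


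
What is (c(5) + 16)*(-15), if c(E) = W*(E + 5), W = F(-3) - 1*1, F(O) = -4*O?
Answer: -1890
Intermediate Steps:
W = 11 (W = -4*(-3) - 1*1 = 12 - 1 = 11)
c(E) = 55 + 11*E (c(E) = 11*(E + 5) = 11*(5 + E) = 55 + 11*E)
(c(5) + 16)*(-15) = ((55 + 11*5) + 16)*(-15) = ((55 + 55) + 16)*(-15) = (110 + 16)*(-15) = 126*(-15) = -1890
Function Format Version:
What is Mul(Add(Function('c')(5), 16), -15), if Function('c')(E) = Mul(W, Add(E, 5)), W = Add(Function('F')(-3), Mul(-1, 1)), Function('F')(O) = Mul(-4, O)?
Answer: -1890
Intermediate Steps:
W = 11 (W = Add(Mul(-4, -3), Mul(-1, 1)) = Add(12, -1) = 11)
Function('c')(E) = Add(55, Mul(11, E)) (Function('c')(E) = Mul(11, Add(E, 5)) = Mul(11, Add(5, E)) = Add(55, Mul(11, E)))
Mul(Add(Function('c')(5), 16), -15) = Mul(Add(Add(55, Mul(11, 5)), 16), -15) = Mul(Add(Add(55, 55), 16), -15) = Mul(Add(110, 16), -15) = Mul(126, -15) = -1890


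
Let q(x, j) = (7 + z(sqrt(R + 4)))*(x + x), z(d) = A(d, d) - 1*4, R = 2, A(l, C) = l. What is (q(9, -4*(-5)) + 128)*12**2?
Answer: 26208 + 2592*sqrt(6) ≈ 32557.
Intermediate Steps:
z(d) = -4 + d (z(d) = d - 1*4 = d - 4 = -4 + d)
q(x, j) = 2*x*(3 + sqrt(6)) (q(x, j) = (7 + (-4 + sqrt(2 + 4)))*(x + x) = (7 + (-4 + sqrt(6)))*(2*x) = (3 + sqrt(6))*(2*x) = 2*x*(3 + sqrt(6)))
(q(9, -4*(-5)) + 128)*12**2 = (2*9*(3 + sqrt(6)) + 128)*12**2 = ((54 + 18*sqrt(6)) + 128)*144 = (182 + 18*sqrt(6))*144 = 26208 + 2592*sqrt(6)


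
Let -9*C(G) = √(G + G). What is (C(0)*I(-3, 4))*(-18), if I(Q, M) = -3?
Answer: 0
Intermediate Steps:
C(G) = -√2*√G/9 (C(G) = -√(G + G)/9 = -√2*√G/9)
(C(0)*I(-3, 4))*(-18) = (-√2*√0/9*(-3))*(-18) = (-⅑*√2*0*(-3))*(-18) = (0*(-3))*(-18) = 0*(-18) = 0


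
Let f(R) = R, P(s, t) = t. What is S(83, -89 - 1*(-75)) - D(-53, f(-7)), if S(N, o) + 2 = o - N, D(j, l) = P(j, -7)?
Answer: -92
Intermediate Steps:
D(j, l) = -7
S(N, o) = -2 + o - N (S(N, o) = -2 + (o - N) = -2 + o - N)
S(83, -89 - 1*(-75)) - D(-53, f(-7)) = (-2 + (-89 - 1*(-75)) - 1*83) - 1*(-7) = (-2 + (-89 + 75) - 83) + 7 = (-2 - 14 - 83) + 7 = -99 + 7 = -92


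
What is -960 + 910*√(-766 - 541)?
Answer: -960 + 910*I*√1307 ≈ -960.0 + 32899.0*I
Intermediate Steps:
-960 + 910*√(-766 - 541) = -960 + 910*√(-1307) = -960 + 910*(I*√1307) = -960 + 910*I*√1307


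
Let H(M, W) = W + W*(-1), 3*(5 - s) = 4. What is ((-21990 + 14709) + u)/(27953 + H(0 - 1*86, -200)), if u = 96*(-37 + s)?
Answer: -10481/27953 ≈ -0.37495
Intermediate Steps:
s = 11/3 (s = 5 - ⅓*4 = 5 - 4/3 = 11/3 ≈ 3.6667)
u = -3200 (u = 96*(-37 + 11/3) = 96*(-100/3) = -3200)
H(M, W) = 0 (H(M, W) = W - W = 0)
((-21990 + 14709) + u)/(27953 + H(0 - 1*86, -200)) = ((-21990 + 14709) - 3200)/(27953 + 0) = (-7281 - 3200)/27953 = -10481*1/27953 = -10481/27953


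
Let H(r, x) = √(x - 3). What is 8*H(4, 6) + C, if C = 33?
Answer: 33 + 8*√3 ≈ 46.856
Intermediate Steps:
H(r, x) = √(-3 + x)
8*H(4, 6) + C = 8*√(-3 + 6) + 33 = 8*√3 + 33 = 33 + 8*√3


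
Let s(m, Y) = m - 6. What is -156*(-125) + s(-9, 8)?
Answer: 19485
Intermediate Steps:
s(m, Y) = -6 + m
-156*(-125) + s(-9, 8) = -156*(-125) + (-6 - 9) = 19500 - 15 = 19485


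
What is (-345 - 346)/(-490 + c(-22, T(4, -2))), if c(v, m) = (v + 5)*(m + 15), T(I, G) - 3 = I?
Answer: 691/864 ≈ 0.79977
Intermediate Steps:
T(I, G) = 3 + I
c(v, m) = (5 + v)*(15 + m)
(-345 - 346)/(-490 + c(-22, T(4, -2))) = (-345 - 346)/(-490 + (75 + 5*(3 + 4) + 15*(-22) + (3 + 4)*(-22))) = -691/(-490 + (75 + 5*7 - 330 + 7*(-22))) = -691/(-490 + (75 + 35 - 330 - 154)) = -691/(-490 - 374) = -691/(-864) = -691*(-1/864) = 691/864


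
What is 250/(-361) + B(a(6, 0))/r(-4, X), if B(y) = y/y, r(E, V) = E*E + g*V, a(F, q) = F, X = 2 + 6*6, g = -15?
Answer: -138861/199994 ≈ -0.69433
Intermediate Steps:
X = 38 (X = 2 + 36 = 38)
r(E, V) = E² - 15*V (r(E, V) = E*E - 15*V = E² - 15*V)
B(y) = 1
250/(-361) + B(a(6, 0))/r(-4, X) = 250/(-361) + 1/((-4)² - 15*38) = 250*(-1/361) + 1/(16 - 570) = -250/361 + 1/(-554) = -250/361 + 1*(-1/554) = -250/361 - 1/554 = -138861/199994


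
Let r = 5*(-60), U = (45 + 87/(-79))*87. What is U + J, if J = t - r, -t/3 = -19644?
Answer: 4981044/79 ≈ 63051.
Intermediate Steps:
U = 301716/79 (U = (45 + 87*(-1/79))*87 = (45 - 87/79)*87 = (3468/79)*87 = 301716/79 ≈ 3819.2)
r = -300
t = 58932 (t = -3*(-19644) = 58932)
J = 59232 (J = 58932 - 1*(-300) = 58932 + 300 = 59232)
U + J = 301716/79 + 59232 = 4981044/79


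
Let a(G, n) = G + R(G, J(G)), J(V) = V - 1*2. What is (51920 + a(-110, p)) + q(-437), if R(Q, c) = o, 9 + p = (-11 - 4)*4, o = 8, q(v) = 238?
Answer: 52056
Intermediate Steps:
J(V) = -2 + V (J(V) = V - 2 = -2 + V)
p = -69 (p = -9 + (-11 - 4)*4 = -9 - 15*4 = -9 - 60 = -69)
R(Q, c) = 8
a(G, n) = 8 + G (a(G, n) = G + 8 = 8 + G)
(51920 + a(-110, p)) + q(-437) = (51920 + (8 - 110)) + 238 = (51920 - 102) + 238 = 51818 + 238 = 52056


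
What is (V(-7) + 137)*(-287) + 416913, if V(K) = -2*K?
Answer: 373576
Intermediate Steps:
(V(-7) + 137)*(-287) + 416913 = (-2*(-7) + 137)*(-287) + 416913 = (14 + 137)*(-287) + 416913 = 151*(-287) + 416913 = -43337 + 416913 = 373576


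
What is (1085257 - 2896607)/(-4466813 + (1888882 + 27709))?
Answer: 905675/1275111 ≈ 0.71027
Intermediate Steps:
(1085257 - 2896607)/(-4466813 + (1888882 + 27709)) = -1811350/(-4466813 + 1916591) = -1811350/(-2550222) = -1811350*(-1/2550222) = 905675/1275111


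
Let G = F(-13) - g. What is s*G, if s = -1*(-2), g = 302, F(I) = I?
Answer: -630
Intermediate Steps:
s = 2
G = -315 (G = -13 - 1*302 = -13 - 302 = -315)
s*G = 2*(-315) = -630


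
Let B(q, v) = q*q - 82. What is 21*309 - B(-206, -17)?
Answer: -35865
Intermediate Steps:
B(q, v) = -82 + q² (B(q, v) = q² - 82 = -82 + q²)
21*309 - B(-206, -17) = 21*309 - (-82 + (-206)²) = 6489 - (-82 + 42436) = 6489 - 1*42354 = 6489 - 42354 = -35865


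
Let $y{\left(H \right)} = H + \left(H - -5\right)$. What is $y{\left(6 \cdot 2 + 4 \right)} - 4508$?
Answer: $-4471$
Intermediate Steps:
$y{\left(H \right)} = 5 + 2 H$ ($y{\left(H \right)} = H + \left(H + 5\right) = H + \left(5 + H\right) = 5 + 2 H$)
$y{\left(6 \cdot 2 + 4 \right)} - 4508 = \left(5 + 2 \left(6 \cdot 2 + 4\right)\right) - 4508 = \left(5 + 2 \left(12 + 4\right)\right) - 4508 = \left(5 + 2 \cdot 16\right) - 4508 = \left(5 + 32\right) - 4508 = 37 - 4508 = -4471$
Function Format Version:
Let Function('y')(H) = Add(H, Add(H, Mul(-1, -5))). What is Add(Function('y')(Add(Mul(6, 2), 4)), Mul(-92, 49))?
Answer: -4471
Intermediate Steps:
Function('y')(H) = Add(5, Mul(2, H)) (Function('y')(H) = Add(H, Add(H, 5)) = Add(H, Add(5, H)) = Add(5, Mul(2, H)))
Add(Function('y')(Add(Mul(6, 2), 4)), Mul(-92, 49)) = Add(Add(5, Mul(2, Add(Mul(6, 2), 4))), Mul(-92, 49)) = Add(Add(5, Mul(2, Add(12, 4))), -4508) = Add(Add(5, Mul(2, 16)), -4508) = Add(Add(5, 32), -4508) = Add(37, -4508) = -4471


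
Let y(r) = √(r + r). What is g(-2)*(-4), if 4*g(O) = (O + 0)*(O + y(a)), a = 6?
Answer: -4 + 4*√3 ≈ 2.9282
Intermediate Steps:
y(r) = √2*√r (y(r) = √(2*r) = √2*√r)
g(O) = O*(O + 2*√3)/4 (g(O) = ((O + 0)*(O + √2*√6))/4 = (O*(O + 2*√3))/4 = O*(O + 2*√3)/4)
g(-2)*(-4) = ((¼)*(-2)*(-2 + 2*√3))*(-4) = (1 - √3)*(-4) = -4 + 4*√3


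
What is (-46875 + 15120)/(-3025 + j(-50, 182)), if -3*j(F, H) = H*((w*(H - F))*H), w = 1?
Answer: 95265/7693843 ≈ 0.012382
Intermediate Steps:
j(F, H) = -H²*(H - F)/3 (j(F, H) = -H*(1*(H - F))*H/3 = -H*(H - F)*H/3 = -H*H*(H - F)/3 = -H²*(H - F)/3)
(-46875 + 15120)/(-3025 + j(-50, 182)) = (-46875 + 15120)/(-3025 + (⅓)*182²*(-50 - 1*182)) = -31755/(-3025 + (⅓)*33124*(-50 - 182)) = -31755/(-3025 + (⅓)*33124*(-232)) = -31755/(-3025 - 7684768/3) = -31755/(-7693843/3) = -31755*(-3/7693843) = 95265/7693843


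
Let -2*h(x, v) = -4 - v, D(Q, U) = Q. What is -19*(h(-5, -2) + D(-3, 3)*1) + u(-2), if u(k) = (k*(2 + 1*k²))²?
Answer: 182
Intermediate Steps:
h(x, v) = 2 + v/2 (h(x, v) = -(-4 - v)/2 = 2 + v/2)
u(k) = k²*(2 + k²)² (u(k) = (k*(2 + k²))² = k²*(2 + k²)²)
-19*(h(-5, -2) + D(-3, 3)*1) + u(-2) = -19*((2 + (½)*(-2)) - 3*1) + (-2)²*(2 + (-2)²)² = -19*((2 - 1) - 3) + 4*(2 + 4)² = -19*(1 - 3) + 4*6² = -19*(-2) + 4*36 = 38 + 144 = 182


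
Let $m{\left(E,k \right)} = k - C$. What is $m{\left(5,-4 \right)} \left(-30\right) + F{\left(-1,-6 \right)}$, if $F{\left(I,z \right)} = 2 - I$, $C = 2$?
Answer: $183$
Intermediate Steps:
$m{\left(E,k \right)} = -2 + k$ ($m{\left(E,k \right)} = k - 2 = -2 + k$)
$m{\left(5,-4 \right)} \left(-30\right) + F{\left(-1,-6 \right)} = \left(-2 - 4\right) \left(-30\right) + \left(2 - -1\right) = \left(-6\right) \left(-30\right) + \left(2 + 1\right) = 180 + 3 = 183$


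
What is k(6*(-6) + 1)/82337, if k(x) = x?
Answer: -35/82337 ≈ -0.00042508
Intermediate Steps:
k(6*(-6) + 1)/82337 = (6*(-6) + 1)/82337 = (-36 + 1)*(1/82337) = -35*1/82337 = -35/82337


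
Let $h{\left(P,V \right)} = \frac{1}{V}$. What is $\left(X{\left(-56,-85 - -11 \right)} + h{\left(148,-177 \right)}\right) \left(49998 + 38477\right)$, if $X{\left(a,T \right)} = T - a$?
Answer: $- \frac{281969825}{177} \approx -1.5931 \cdot 10^{6}$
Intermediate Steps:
$\left(X{\left(-56,-85 - -11 \right)} + h{\left(148,-177 \right)}\right) \left(49998 + 38477\right) = \left(\left(\left(-85 - -11\right) - -56\right) + \frac{1}{-177}\right) \left(49998 + 38477\right) = \left(\left(\left(-85 + 11\right) + 56\right) - \frac{1}{177}\right) 88475 = \left(\left(-74 + 56\right) - \frac{1}{177}\right) 88475 = \left(-18 - \frac{1}{177}\right) 88475 = \left(- \frac{3187}{177}\right) 88475 = - \frac{281969825}{177}$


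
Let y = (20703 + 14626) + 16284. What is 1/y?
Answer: 1/51613 ≈ 1.9375e-5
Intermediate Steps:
y = 51613 (y = 35329 + 16284 = 51613)
1/y = 1/51613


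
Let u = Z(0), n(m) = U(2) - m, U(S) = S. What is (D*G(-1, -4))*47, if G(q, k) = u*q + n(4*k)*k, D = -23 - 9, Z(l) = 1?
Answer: 109792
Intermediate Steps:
n(m) = 2 - m
u = 1
D = -32
G(q, k) = q + k*(2 - 4*k) (G(q, k) = 1*q + (2 - 4*k)*k = q + (2 - 4*k)*k = q + k*(2 - 4*k))
(D*G(-1, -4))*47 = -32*(-1 - 2*(-4)*(-1 + 2*(-4)))*47 = -32*(-1 - 2*(-4)*(-1 - 8))*47 = -32*(-1 - 2*(-4)*(-9))*47 = -32*(-1 - 72)*47 = -32*(-73)*47 = 2336*47 = 109792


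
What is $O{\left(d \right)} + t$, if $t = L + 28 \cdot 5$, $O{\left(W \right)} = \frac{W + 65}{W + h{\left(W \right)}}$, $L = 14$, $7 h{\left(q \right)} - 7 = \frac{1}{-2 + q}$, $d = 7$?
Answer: $\frac{45794}{281} \approx 162.97$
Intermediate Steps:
$h{\left(q \right)} = 1 + \frac{1}{7 \left(-2 + q\right)}$
$O{\left(W \right)} = \frac{65 + W}{W + \frac{- \frac{13}{7} + W}{-2 + W}}$ ($O{\left(W \right)} = \frac{W + 65}{W + \frac{- \frac{13}{7} + W}{-2 + W}} = \frac{65 + W}{W + \frac{- \frac{13}{7} + W}{-2 + W}}$)
$t = 154$ ($t = 14 + 28 \cdot 5 = 14 + 140 = 154$)
$O{\left(d \right)} + t = \frac{7 \left(-2 + 7\right) \left(65 + 7\right)}{-13 + 7 \cdot 7 + 7 \cdot 7 \left(-2 + 7\right)} + 154 = 7 \frac{1}{-13 + 49 + 7 \cdot 7 \cdot 5} \cdot 5 \cdot 72 + 154 = 7 \frac{1}{-13 + 49 + 245} \cdot 5 \cdot 72 + 154 = 7 \cdot \frac{1}{281} \cdot 5 \cdot 72 + 154 = \frac{2520}{281} + 154 = \frac{45794}{281}$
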